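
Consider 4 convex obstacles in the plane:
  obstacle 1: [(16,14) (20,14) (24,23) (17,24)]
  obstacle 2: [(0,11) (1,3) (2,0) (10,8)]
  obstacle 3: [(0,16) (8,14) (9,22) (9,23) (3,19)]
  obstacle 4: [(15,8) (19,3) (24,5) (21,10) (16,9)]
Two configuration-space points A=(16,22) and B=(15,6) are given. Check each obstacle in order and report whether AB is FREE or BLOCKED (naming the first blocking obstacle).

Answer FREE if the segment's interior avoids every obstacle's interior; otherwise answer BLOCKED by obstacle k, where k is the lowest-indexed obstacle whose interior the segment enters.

Obstacle 1 [(16,14) (20,14) (24,23) (17,24)]:
  edge (16,14)–(20,14): clear
  edge (20,14)–(24,23): clear
  edge (24,23)–(17,24): clear
  edge (17,24)–(16,14): clear
  midpoint (31/2,14) outside
  → clear
Obstacle 2 [(0,11) (1,3) (2,0) (10,8)]:
  edge (0,11)–(1,3): clear
  edge (1,3)–(2,0): clear
  edge (2,0)–(10,8): clear
  edge (10,8)–(0,11): clear
  midpoint (31/2,14) outside
  → clear
Obstacle 3 [(0,16) (8,14) (9,22) (9,23) (3,19)]:
  edge (0,16)–(8,14): clear
  edge (8,14)–(9,22): clear
  edge (9,22)–(9,23): clear
  edge (9,23)–(3,19): clear
  edge (3,19)–(0,16): clear
  midpoint (31/2,14) outside
  → clear
Obstacle 4 [(15,8) (19,3) (24,5) (21,10) (16,9)]:
  edge (15,8)–(19,3): crosses AB
  edge (19,3)–(24,5): clear
  edge (24,5)–(21,10): clear
  edge (21,10)–(16,9): clear
  edge (16,9)–(15,8): crosses AB
  → BLOCKED

BLOCKED by obstacle 4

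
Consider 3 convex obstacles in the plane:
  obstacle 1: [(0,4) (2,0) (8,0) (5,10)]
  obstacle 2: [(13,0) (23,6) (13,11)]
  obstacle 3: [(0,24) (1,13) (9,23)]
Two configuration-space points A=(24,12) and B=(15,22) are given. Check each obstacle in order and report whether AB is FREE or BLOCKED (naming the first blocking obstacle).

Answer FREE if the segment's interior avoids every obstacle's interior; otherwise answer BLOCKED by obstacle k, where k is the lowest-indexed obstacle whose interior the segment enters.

Obstacle 1 [(0,4) (2,0) (8,0) (5,10)]:
  edge (0,4)–(2,0): clear
  edge (2,0)–(8,0): clear
  edge (8,0)–(5,10): clear
  edge (5,10)–(0,4): clear
  midpoint (39/2,17) outside
  → clear
Obstacle 2 [(13,0) (23,6) (13,11)]:
  edge (13,0)–(23,6): clear
  edge (23,6)–(13,11): clear
  edge (13,11)–(13,0): clear
  midpoint (39/2,17) outside
  → clear
Obstacle 3 [(0,24) (1,13) (9,23)]:
  edge (0,24)–(1,13): clear
  edge (1,13)–(9,23): clear
  edge (9,23)–(0,24): clear
  midpoint (39/2,17) outside
  → clear

FREE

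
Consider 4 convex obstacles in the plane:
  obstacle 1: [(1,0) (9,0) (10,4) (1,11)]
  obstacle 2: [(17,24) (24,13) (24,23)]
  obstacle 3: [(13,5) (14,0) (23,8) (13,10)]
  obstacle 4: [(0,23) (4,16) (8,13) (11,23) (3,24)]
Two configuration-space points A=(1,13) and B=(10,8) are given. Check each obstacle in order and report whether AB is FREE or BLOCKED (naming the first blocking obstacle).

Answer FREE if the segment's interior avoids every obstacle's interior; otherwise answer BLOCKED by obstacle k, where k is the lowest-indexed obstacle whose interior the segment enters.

Obstacle 1 [(1,0) (9,0) (10,4) (1,11)]:
  edge (1,0)–(9,0): clear
  edge (9,0)–(10,4): clear
  edge (10,4)–(1,11): clear
  edge (1,11)–(1,0): clear
  midpoint (11/2,21/2) outside
  → clear
Obstacle 2 [(17,24) (24,13) (24,23)]:
  edge (17,24)–(24,13): clear
  edge (24,13)–(24,23): clear
  edge (24,23)–(17,24): clear
  midpoint (11/2,21/2) outside
  → clear
Obstacle 3 [(13,5) (14,0) (23,8) (13,10)]:
  edge (13,5)–(14,0): clear
  edge (14,0)–(23,8): clear
  edge (23,8)–(13,10): clear
  edge (13,10)–(13,5): clear
  midpoint (11/2,21/2) outside
  → clear
Obstacle 4 [(0,23) (4,16) (8,13) (11,23) (3,24)]:
  edge (0,23)–(4,16): clear
  edge (4,16)–(8,13): clear
  edge (8,13)–(11,23): clear
  edge (11,23)–(3,24): clear
  edge (3,24)–(0,23): clear
  midpoint (11/2,21/2) outside
  → clear

FREE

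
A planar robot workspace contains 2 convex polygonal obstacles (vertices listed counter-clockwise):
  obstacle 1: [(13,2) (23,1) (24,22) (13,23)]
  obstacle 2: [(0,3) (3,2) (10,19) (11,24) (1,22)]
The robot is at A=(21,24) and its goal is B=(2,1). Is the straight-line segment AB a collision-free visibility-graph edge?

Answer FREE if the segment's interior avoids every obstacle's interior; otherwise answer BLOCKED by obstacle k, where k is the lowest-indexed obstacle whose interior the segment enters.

BLOCKED by obstacle 1

Obstacle 1 [(13,2) (23,1) (24,22) (13,23)]:
  edge (13,2)–(23,1): clear
  edge (23,1)–(24,22): clear
  edge (24,22)–(13,23): crosses AB
  edge (13,23)–(13,2): crosses AB
  → BLOCKED
Obstacle 2 [(0,3) (3,2) (10,19) (11,24) (1,22)]:
  edge (0,3)–(3,2): crosses AB
  edge (3,2)–(10,19): crosses AB
  edge (10,19)–(11,24): clear
  edge (11,24)–(1,22): clear
  edge (1,22)–(0,3): clear
  → BLOCKED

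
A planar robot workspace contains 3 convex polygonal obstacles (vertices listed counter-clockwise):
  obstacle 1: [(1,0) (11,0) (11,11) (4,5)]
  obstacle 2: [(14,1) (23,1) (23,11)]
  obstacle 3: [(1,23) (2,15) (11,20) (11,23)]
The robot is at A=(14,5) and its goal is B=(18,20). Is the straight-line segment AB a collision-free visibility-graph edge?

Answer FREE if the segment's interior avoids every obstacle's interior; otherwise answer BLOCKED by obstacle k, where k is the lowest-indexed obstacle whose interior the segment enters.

FREE

Obstacle 1 [(1,0) (11,0) (11,11) (4,5)]:
  edge (1,0)–(11,0): clear
  edge (11,0)–(11,11): clear
  edge (11,11)–(4,5): clear
  edge (4,5)–(1,0): clear
  midpoint (16,25/2) outside
  → clear
Obstacle 2 [(14,1) (23,1) (23,11)]:
  edge (14,1)–(23,1): clear
  edge (23,1)–(23,11): clear
  edge (23,11)–(14,1): clear
  midpoint (16,25/2) outside
  → clear
Obstacle 3 [(1,23) (2,15) (11,20) (11,23)]:
  edge (1,23)–(2,15): clear
  edge (2,15)–(11,20): clear
  edge (11,20)–(11,23): clear
  edge (11,23)–(1,23): clear
  midpoint (16,25/2) outside
  → clear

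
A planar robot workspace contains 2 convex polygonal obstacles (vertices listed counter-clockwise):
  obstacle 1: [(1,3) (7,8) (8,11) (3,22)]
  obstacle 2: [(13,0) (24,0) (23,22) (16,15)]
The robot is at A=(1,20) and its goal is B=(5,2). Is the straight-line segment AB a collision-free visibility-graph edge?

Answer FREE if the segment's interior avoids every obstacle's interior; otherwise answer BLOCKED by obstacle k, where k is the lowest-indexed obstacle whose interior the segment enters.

BLOCKED by obstacle 1

Obstacle 1 [(1,3) (7,8) (8,11) (3,22)]:
  edge (1,3)–(7,8): crosses AB
  edge (7,8)–(8,11): clear
  edge (8,11)–(3,22): clear
  edge (3,22)–(1,3): crosses AB
  → BLOCKED
Obstacle 2 [(13,0) (24,0) (23,22) (16,15)]:
  edge (13,0)–(24,0): clear
  edge (24,0)–(23,22): clear
  edge (23,22)–(16,15): clear
  edge (16,15)–(13,0): clear
  midpoint (3,11) outside
  → clear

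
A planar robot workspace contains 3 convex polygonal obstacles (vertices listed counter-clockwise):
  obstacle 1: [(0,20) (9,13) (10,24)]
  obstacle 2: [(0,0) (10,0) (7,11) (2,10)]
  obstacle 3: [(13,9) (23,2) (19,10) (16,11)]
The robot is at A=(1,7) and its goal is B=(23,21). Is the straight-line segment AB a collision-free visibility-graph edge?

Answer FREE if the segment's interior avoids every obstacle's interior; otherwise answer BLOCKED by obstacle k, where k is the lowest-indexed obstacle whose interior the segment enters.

Obstacle 1 [(0,20) (9,13) (10,24)]:
  edge (0,20)–(9,13): clear
  edge (9,13)–(10,24): clear
  edge (10,24)–(0,20): clear
  midpoint (12,14) outside
  → clear
Obstacle 2 [(0,0) (10,0) (7,11) (2,10)]:
  edge (0,0)–(10,0): clear
  edge (10,0)–(7,11): crosses AB
  edge (7,11)–(2,10): clear
  edge (2,10)–(0,0): crosses AB
  → BLOCKED
Obstacle 3 [(13,9) (23,2) (19,10) (16,11)]:
  edge (13,9)–(23,2): clear
  edge (23,2)–(19,10): clear
  edge (19,10)–(16,11): clear
  edge (16,11)–(13,9): clear
  midpoint (12,14) outside
  → clear

BLOCKED by obstacle 2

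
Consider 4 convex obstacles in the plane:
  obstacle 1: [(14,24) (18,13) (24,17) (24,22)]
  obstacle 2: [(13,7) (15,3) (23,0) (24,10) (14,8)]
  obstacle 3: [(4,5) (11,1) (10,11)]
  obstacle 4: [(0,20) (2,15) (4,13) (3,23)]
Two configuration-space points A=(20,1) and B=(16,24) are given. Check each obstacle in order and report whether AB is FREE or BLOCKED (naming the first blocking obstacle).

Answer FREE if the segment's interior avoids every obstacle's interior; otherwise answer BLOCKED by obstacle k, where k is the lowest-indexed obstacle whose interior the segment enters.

Obstacle 1 [(14,24) (18,13) (24,17) (24,22)]:
  edge (14,24)–(18,13): crosses AB
  edge (18,13)–(24,17): clear
  edge (24,17)–(24,22): clear
  edge (24,22)–(14,24): crosses AB
  → BLOCKED
Obstacle 2 [(13,7) (15,3) (23,0) (24,10) (14,8)]:
  edge (13,7)–(15,3): clear
  edge (15,3)–(23,0): crosses AB
  edge (23,0)–(24,10): clear
  edge (24,10)–(14,8): crosses AB
  edge (14,8)–(13,7): clear
  → BLOCKED
Obstacle 3 [(4,5) (11,1) (10,11)]:
  edge (4,5)–(11,1): clear
  edge (11,1)–(10,11): clear
  edge (10,11)–(4,5): clear
  midpoint (18,25/2) outside
  → clear
Obstacle 4 [(0,20) (2,15) (4,13) (3,23)]:
  edge (0,20)–(2,15): clear
  edge (2,15)–(4,13): clear
  edge (4,13)–(3,23): clear
  edge (3,23)–(0,20): clear
  midpoint (18,25/2) outside
  → clear

BLOCKED by obstacle 1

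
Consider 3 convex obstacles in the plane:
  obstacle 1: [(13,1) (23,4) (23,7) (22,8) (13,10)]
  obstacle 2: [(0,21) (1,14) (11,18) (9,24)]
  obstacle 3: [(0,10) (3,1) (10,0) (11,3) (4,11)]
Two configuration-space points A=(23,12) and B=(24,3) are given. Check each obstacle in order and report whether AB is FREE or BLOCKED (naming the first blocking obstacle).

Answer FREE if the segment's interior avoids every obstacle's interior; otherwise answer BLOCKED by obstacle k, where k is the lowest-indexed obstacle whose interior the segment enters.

Obstacle 1 [(13,1) (23,4) (23,7) (22,8) (13,10)]:
  edge (13,1)–(23,4): clear
  edge (23,4)–(23,7): clear
  edge (23,7)–(22,8): clear
  edge (22,8)–(13,10): clear
  edge (13,10)–(13,1): clear
  midpoint (47/2,15/2) outside
  → clear
Obstacle 2 [(0,21) (1,14) (11,18) (9,24)]:
  edge (0,21)–(1,14): clear
  edge (1,14)–(11,18): clear
  edge (11,18)–(9,24): clear
  edge (9,24)–(0,21): clear
  midpoint (47/2,15/2) outside
  → clear
Obstacle 3 [(0,10) (3,1) (10,0) (11,3) (4,11)]:
  edge (0,10)–(3,1): clear
  edge (3,1)–(10,0): clear
  edge (10,0)–(11,3): clear
  edge (11,3)–(4,11): clear
  edge (4,11)–(0,10): clear
  midpoint (47/2,15/2) outside
  → clear

FREE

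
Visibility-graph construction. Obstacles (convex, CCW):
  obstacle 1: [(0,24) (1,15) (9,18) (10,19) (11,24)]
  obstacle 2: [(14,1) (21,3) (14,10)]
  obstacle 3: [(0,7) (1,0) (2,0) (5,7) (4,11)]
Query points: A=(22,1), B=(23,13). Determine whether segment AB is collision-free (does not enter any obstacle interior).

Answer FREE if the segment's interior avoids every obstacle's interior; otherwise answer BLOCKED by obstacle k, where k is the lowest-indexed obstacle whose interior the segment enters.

Obstacle 1 [(0,24) (1,15) (9,18) (10,19) (11,24)]:
  edge (0,24)–(1,15): clear
  edge (1,15)–(9,18): clear
  edge (9,18)–(10,19): clear
  edge (10,19)–(11,24): clear
  edge (11,24)–(0,24): clear
  midpoint (45/2,7) outside
  → clear
Obstacle 2 [(14,1) (21,3) (14,10)]:
  edge (14,1)–(21,3): clear
  edge (21,3)–(14,10): clear
  edge (14,10)–(14,1): clear
  midpoint (45/2,7) outside
  → clear
Obstacle 3 [(0,7) (1,0) (2,0) (5,7) (4,11)]:
  edge (0,7)–(1,0): clear
  edge (1,0)–(2,0): clear
  edge (2,0)–(5,7): clear
  edge (5,7)–(4,11): clear
  edge (4,11)–(0,7): clear
  midpoint (45/2,7) outside
  → clear

FREE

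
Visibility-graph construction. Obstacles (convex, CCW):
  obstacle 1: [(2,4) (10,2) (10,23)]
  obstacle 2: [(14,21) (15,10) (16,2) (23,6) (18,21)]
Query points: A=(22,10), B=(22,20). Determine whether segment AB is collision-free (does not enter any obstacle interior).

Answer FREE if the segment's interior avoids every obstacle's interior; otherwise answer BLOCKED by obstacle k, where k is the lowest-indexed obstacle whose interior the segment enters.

Obstacle 1 [(2,4) (10,2) (10,23)]:
  edge (2,4)–(10,2): clear
  edge (10,2)–(10,23): clear
  edge (10,23)–(2,4): clear
  midpoint (22,15) outside
  → clear
Obstacle 2 [(14,21) (15,10) (16,2) (23,6) (18,21)]:
  edge (14,21)–(15,10): clear
  edge (15,10)–(16,2): clear
  edge (16,2)–(23,6): clear
  edge (23,6)–(18,21): clear
  edge (18,21)–(14,21): clear
  midpoint (22,15) outside
  → clear

FREE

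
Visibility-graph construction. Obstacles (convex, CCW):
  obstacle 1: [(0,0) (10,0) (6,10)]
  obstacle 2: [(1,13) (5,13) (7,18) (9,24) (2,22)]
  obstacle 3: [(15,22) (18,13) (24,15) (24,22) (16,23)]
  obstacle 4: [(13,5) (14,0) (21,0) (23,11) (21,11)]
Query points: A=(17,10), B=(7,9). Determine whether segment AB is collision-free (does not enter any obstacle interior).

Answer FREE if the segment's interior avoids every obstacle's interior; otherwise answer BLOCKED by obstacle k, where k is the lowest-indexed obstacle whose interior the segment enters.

Obstacle 1 [(0,0) (10,0) (6,10)]:
  edge (0,0)–(10,0): clear
  edge (10,0)–(6,10): clear
  edge (6,10)–(0,0): clear
  midpoint (12,19/2) outside
  → clear
Obstacle 2 [(1,13) (5,13) (7,18) (9,24) (2,22)]:
  edge (1,13)–(5,13): clear
  edge (5,13)–(7,18): clear
  edge (7,18)–(9,24): clear
  edge (9,24)–(2,22): clear
  edge (2,22)–(1,13): clear
  midpoint (12,19/2) outside
  → clear
Obstacle 3 [(15,22) (18,13) (24,15) (24,22) (16,23)]:
  edge (15,22)–(18,13): clear
  edge (18,13)–(24,15): clear
  edge (24,15)–(24,22): clear
  edge (24,22)–(16,23): clear
  edge (16,23)–(15,22): clear
  midpoint (12,19/2) outside
  → clear
Obstacle 4 [(13,5) (14,0) (21,0) (23,11) (21,11)]:
  edge (13,5)–(14,0): clear
  edge (14,0)–(21,0): clear
  edge (21,0)–(23,11): clear
  edge (23,11)–(21,11): clear
  edge (21,11)–(13,5): clear
  midpoint (12,19/2) outside
  → clear

FREE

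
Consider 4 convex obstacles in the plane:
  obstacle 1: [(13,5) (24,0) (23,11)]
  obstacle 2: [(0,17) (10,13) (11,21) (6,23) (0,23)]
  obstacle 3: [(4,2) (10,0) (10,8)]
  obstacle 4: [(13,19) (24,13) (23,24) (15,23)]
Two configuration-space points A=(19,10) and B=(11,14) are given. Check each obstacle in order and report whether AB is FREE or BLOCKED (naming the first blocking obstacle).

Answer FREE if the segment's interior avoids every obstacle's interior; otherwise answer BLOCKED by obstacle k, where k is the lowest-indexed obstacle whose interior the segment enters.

Obstacle 1 [(13,5) (24,0) (23,11)]:
  edge (13,5)–(24,0): clear
  edge (24,0)–(23,11): clear
  edge (23,11)–(13,5): clear
  midpoint (15,12) outside
  → clear
Obstacle 2 [(0,17) (10,13) (11,21) (6,23) (0,23)]:
  edge (0,17)–(10,13): clear
  edge (10,13)–(11,21): clear
  edge (11,21)–(6,23): clear
  edge (6,23)–(0,23): clear
  edge (0,23)–(0,17): clear
  midpoint (15,12) outside
  → clear
Obstacle 3 [(4,2) (10,0) (10,8)]:
  edge (4,2)–(10,0): clear
  edge (10,0)–(10,8): clear
  edge (10,8)–(4,2): clear
  midpoint (15,12) outside
  → clear
Obstacle 4 [(13,19) (24,13) (23,24) (15,23)]:
  edge (13,19)–(24,13): clear
  edge (24,13)–(23,24): clear
  edge (23,24)–(15,23): clear
  edge (15,23)–(13,19): clear
  midpoint (15,12) outside
  → clear

FREE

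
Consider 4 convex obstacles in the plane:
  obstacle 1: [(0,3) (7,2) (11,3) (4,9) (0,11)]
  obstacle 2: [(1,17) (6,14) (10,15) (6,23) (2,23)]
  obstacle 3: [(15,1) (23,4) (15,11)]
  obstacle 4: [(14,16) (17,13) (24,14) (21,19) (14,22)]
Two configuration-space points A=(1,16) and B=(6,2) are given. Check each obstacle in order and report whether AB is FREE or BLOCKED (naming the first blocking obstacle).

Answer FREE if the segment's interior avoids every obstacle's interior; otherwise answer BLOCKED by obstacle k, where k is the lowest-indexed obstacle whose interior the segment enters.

BLOCKED by obstacle 1

Obstacle 1 [(0,3) (7,2) (11,3) (4,9) (0,11)]:
  edge (0,3)–(7,2): crosses AB
  edge (7,2)–(11,3): clear
  edge (11,3)–(4,9): clear
  edge (4,9)–(0,11): crosses AB
  edge (0,11)–(0,3): clear
  → BLOCKED
Obstacle 2 [(1,17) (6,14) (10,15) (6,23) (2,23)]:
  edge (1,17)–(6,14): clear
  edge (6,14)–(10,15): clear
  edge (10,15)–(6,23): clear
  edge (6,23)–(2,23): clear
  edge (2,23)–(1,17): clear
  midpoint (7/2,9) outside
  → clear
Obstacle 3 [(15,1) (23,4) (15,11)]:
  edge (15,1)–(23,4): clear
  edge (23,4)–(15,11): clear
  edge (15,11)–(15,1): clear
  midpoint (7/2,9) outside
  → clear
Obstacle 4 [(14,16) (17,13) (24,14) (21,19) (14,22)]:
  edge (14,16)–(17,13): clear
  edge (17,13)–(24,14): clear
  edge (24,14)–(21,19): clear
  edge (21,19)–(14,22): clear
  edge (14,22)–(14,16): clear
  midpoint (7/2,9) outside
  → clear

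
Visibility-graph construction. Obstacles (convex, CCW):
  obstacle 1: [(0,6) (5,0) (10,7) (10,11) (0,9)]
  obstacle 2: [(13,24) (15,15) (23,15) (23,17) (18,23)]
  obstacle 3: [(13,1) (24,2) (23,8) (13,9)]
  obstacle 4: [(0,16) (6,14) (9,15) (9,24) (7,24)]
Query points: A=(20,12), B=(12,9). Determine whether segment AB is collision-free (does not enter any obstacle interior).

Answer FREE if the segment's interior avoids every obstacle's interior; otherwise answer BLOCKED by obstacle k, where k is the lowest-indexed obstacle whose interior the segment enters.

FREE

Obstacle 1 [(0,6) (5,0) (10,7) (10,11) (0,9)]:
  edge (0,6)–(5,0): clear
  edge (5,0)–(10,7): clear
  edge (10,7)–(10,11): clear
  edge (10,11)–(0,9): clear
  edge (0,9)–(0,6): clear
  midpoint (16,21/2) outside
  → clear
Obstacle 2 [(13,24) (15,15) (23,15) (23,17) (18,23)]:
  edge (13,24)–(15,15): clear
  edge (15,15)–(23,15): clear
  edge (23,15)–(23,17): clear
  edge (23,17)–(18,23): clear
  edge (18,23)–(13,24): clear
  midpoint (16,21/2) outside
  → clear
Obstacle 3 [(13,1) (24,2) (23,8) (13,9)]:
  edge (13,1)–(24,2): clear
  edge (24,2)–(23,8): clear
  edge (23,8)–(13,9): clear
  edge (13,9)–(13,1): clear
  midpoint (16,21/2) outside
  → clear
Obstacle 4 [(0,16) (6,14) (9,15) (9,24) (7,24)]:
  edge (0,16)–(6,14): clear
  edge (6,14)–(9,15): clear
  edge (9,15)–(9,24): clear
  edge (9,24)–(7,24): clear
  edge (7,24)–(0,16): clear
  midpoint (16,21/2) outside
  → clear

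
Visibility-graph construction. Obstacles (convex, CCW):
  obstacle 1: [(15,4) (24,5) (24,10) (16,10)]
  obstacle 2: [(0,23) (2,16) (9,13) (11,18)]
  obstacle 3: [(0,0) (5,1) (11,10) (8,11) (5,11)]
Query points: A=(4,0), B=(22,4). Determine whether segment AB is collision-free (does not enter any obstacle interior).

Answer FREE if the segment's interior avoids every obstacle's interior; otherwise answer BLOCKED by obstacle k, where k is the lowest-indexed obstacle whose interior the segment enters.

Obstacle 1 [(15,4) (24,5) (24,10) (16,10)]:
  edge (15,4)–(24,5): clear
  edge (24,5)–(24,10): clear
  edge (24,10)–(16,10): clear
  edge (16,10)–(15,4): clear
  midpoint (13,2) outside
  → clear
Obstacle 2 [(0,23) (2,16) (9,13) (11,18)]:
  edge (0,23)–(2,16): clear
  edge (2,16)–(9,13): clear
  edge (9,13)–(11,18): clear
  edge (11,18)–(0,23): clear
  midpoint (13,2) outside
  → clear
Obstacle 3 [(0,0) (5,1) (11,10) (8,11) (5,11)]:
  edge (0,0)–(5,1): clear
  edge (5,1)–(11,10): clear
  edge (11,10)–(8,11): clear
  edge (8,11)–(5,11): clear
  edge (5,11)–(0,0): clear
  midpoint (13,2) outside
  → clear

FREE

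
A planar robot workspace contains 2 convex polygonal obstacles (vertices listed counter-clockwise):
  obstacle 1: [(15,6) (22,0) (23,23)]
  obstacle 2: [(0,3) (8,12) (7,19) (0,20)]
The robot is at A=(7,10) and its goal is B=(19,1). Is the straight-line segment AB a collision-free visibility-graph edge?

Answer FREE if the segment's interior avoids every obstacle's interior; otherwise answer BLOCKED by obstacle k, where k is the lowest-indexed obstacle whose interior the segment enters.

Obstacle 1 [(15,6) (22,0) (23,23)]:
  edge (15,6)–(22,0): clear
  edge (22,0)–(23,23): clear
  edge (23,23)–(15,6): clear
  midpoint (13,11/2) outside
  → clear
Obstacle 2 [(0,3) (8,12) (7,19) (0,20)]:
  edge (0,3)–(8,12): clear
  edge (8,12)–(7,19): clear
  edge (7,19)–(0,20): clear
  edge (0,20)–(0,3): clear
  midpoint (13,11/2) outside
  → clear

FREE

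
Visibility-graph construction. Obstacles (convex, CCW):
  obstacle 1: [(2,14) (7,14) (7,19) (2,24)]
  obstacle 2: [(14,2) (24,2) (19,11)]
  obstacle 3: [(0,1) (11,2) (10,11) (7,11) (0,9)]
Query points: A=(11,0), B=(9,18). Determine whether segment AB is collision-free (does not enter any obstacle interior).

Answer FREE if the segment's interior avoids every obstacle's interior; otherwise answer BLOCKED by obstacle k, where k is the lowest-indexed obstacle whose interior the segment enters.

Obstacle 1 [(2,14) (7,14) (7,19) (2,24)]:
  edge (2,14)–(7,14): clear
  edge (7,14)–(7,19): clear
  edge (7,19)–(2,24): clear
  edge (2,24)–(2,14): clear
  midpoint (10,9) outside
  → clear
Obstacle 2 [(14,2) (24,2) (19,11)]:
  edge (14,2)–(24,2): clear
  edge (24,2)–(19,11): clear
  edge (19,11)–(14,2): clear
  midpoint (10,9) outside
  → clear
Obstacle 3 [(0,1) (11,2) (10,11) (7,11) (0,9)]:
  edge (0,1)–(11,2): crosses AB
  edge (11,2)–(10,11): clear
  edge (10,11)–(7,11): crosses AB
  edge (7,11)–(0,9): clear
  edge (0,9)–(0,1): clear
  → BLOCKED

BLOCKED by obstacle 3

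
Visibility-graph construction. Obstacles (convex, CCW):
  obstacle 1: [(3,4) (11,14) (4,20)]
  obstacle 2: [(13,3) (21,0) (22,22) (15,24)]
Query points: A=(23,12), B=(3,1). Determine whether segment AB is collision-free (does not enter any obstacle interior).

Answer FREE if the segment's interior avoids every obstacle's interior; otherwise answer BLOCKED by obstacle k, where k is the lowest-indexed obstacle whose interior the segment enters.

BLOCKED by obstacle 2

Obstacle 1 [(3,4) (11,14) (4,20)]:
  edge (3,4)–(11,14): clear
  edge (11,14)–(4,20): clear
  edge (4,20)–(3,4): clear
  midpoint (13,13/2) outside
  → clear
Obstacle 2 [(13,3) (21,0) (22,22) (15,24)]:
  edge (13,3)–(21,0): clear
  edge (21,0)–(22,22): crosses AB
  edge (22,22)–(15,24): clear
  edge (15,24)–(13,3): crosses AB
  → BLOCKED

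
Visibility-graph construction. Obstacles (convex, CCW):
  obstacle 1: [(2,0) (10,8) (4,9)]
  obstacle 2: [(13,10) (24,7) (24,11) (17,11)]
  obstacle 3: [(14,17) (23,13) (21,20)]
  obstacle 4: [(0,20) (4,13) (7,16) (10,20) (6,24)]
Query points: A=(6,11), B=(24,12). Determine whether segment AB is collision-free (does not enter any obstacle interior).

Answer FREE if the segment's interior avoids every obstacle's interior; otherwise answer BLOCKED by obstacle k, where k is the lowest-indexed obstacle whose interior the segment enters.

Obstacle 1 [(2,0) (10,8) (4,9)]:
  edge (2,0)–(10,8): clear
  edge (10,8)–(4,9): clear
  edge (4,9)–(2,0): clear
  midpoint (15,23/2) outside
  → clear
Obstacle 2 [(13,10) (24,7) (24,11) (17,11)]:
  edge (13,10)–(24,7): clear
  edge (24,7)–(24,11): clear
  edge (24,11)–(17,11): clear
  edge (17,11)–(13,10): clear
  midpoint (15,23/2) outside
  → clear
Obstacle 3 [(14,17) (23,13) (21,20)]:
  edge (14,17)–(23,13): clear
  edge (23,13)–(21,20): clear
  edge (21,20)–(14,17): clear
  midpoint (15,23/2) outside
  → clear
Obstacle 4 [(0,20) (4,13) (7,16) (10,20) (6,24)]:
  edge (0,20)–(4,13): clear
  edge (4,13)–(7,16): clear
  edge (7,16)–(10,20): clear
  edge (10,20)–(6,24): clear
  edge (6,24)–(0,20): clear
  midpoint (15,23/2) outside
  → clear

FREE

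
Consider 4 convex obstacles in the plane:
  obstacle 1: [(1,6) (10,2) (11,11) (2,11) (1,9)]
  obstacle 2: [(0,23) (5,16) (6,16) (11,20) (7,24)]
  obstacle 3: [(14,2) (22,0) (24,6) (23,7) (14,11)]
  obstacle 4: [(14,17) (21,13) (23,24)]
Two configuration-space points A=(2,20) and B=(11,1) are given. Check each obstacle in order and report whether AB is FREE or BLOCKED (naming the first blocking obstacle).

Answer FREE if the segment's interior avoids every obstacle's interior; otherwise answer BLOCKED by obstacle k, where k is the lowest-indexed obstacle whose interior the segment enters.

BLOCKED by obstacle 1

Obstacle 1 [(1,6) (10,2) (11,11) (2,11) (1,9)]:
  edge (1,6)–(10,2): clear
  edge (10,2)–(11,11): crosses AB
  edge (11,11)–(2,11): crosses AB
  edge (2,11)–(1,9): clear
  edge (1,9)–(1,6): clear
  → BLOCKED
Obstacle 2 [(0,23) (5,16) (6,16) (11,20) (7,24)]:
  edge (0,23)–(5,16): clear
  edge (5,16)–(6,16): clear
  edge (6,16)–(11,20): clear
  edge (11,20)–(7,24): clear
  edge (7,24)–(0,23): clear
  midpoint (13/2,21/2) outside
  → clear
Obstacle 3 [(14,2) (22,0) (24,6) (23,7) (14,11)]:
  edge (14,2)–(22,0): clear
  edge (22,0)–(24,6): clear
  edge (24,6)–(23,7): clear
  edge (23,7)–(14,11): clear
  edge (14,11)–(14,2): clear
  midpoint (13/2,21/2) outside
  → clear
Obstacle 4 [(14,17) (21,13) (23,24)]:
  edge (14,17)–(21,13): clear
  edge (21,13)–(23,24): clear
  edge (23,24)–(14,17): clear
  midpoint (13/2,21/2) outside
  → clear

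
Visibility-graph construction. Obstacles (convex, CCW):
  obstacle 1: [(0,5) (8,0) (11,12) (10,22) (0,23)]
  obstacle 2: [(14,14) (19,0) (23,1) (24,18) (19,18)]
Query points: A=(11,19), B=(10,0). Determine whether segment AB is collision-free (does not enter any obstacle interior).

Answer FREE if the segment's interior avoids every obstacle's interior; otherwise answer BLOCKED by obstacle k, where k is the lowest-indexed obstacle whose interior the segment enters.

Obstacle 1 [(0,5) (8,0) (11,12) (10,22) (0,23)]:
  edge (0,5)–(8,0): clear
  edge (8,0)–(11,12): crosses AB
  edge (11,12)–(10,22): crosses AB
  edge (10,22)–(0,23): clear
  edge (0,23)–(0,5): clear
  → BLOCKED
Obstacle 2 [(14,14) (19,0) (23,1) (24,18) (19,18)]:
  edge (14,14)–(19,0): clear
  edge (19,0)–(23,1): clear
  edge (23,1)–(24,18): clear
  edge (24,18)–(19,18): clear
  edge (19,18)–(14,14): clear
  midpoint (21/2,19/2) outside
  → clear

BLOCKED by obstacle 1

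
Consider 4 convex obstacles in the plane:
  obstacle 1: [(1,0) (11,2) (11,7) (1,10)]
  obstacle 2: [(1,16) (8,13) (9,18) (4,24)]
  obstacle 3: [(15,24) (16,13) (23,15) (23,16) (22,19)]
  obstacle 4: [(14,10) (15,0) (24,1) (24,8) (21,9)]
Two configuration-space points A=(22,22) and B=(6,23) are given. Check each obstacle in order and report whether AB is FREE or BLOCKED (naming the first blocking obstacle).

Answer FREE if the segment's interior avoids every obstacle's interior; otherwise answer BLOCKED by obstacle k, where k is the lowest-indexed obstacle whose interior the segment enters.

BLOCKED by obstacle 3

Obstacle 1 [(1,0) (11,2) (11,7) (1,10)]:
  edge (1,0)–(11,2): clear
  edge (11,2)–(11,7): clear
  edge (11,7)–(1,10): clear
  edge (1,10)–(1,0): clear
  midpoint (14,45/2) outside
  → clear
Obstacle 2 [(1,16) (8,13) (9,18) (4,24)]:
  edge (1,16)–(8,13): clear
  edge (8,13)–(9,18): clear
  edge (9,18)–(4,24): clear
  edge (4,24)–(1,16): clear
  midpoint (14,45/2) outside
  → clear
Obstacle 3 [(15,24) (16,13) (23,15) (23,16) (22,19)]:
  edge (15,24)–(16,13): crosses AB
  edge (16,13)–(23,15): clear
  edge (23,15)–(23,16): clear
  edge (23,16)–(22,19): clear
  edge (22,19)–(15,24): crosses AB
  → BLOCKED
Obstacle 4 [(14,10) (15,0) (24,1) (24,8) (21,9)]:
  edge (14,10)–(15,0): clear
  edge (15,0)–(24,1): clear
  edge (24,1)–(24,8): clear
  edge (24,8)–(21,9): clear
  edge (21,9)–(14,10): clear
  midpoint (14,45/2) outside
  → clear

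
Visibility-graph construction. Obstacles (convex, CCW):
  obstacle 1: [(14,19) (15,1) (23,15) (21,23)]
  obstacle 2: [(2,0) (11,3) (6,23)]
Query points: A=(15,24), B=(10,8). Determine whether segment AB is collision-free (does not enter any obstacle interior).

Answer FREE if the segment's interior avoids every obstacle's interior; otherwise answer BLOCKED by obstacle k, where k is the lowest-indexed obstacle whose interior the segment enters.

FREE

Obstacle 1 [(14,19) (15,1) (23,15) (21,23)]:
  edge (14,19)–(15,1): clear
  edge (15,1)–(23,15): clear
  edge (23,15)–(21,23): clear
  edge (21,23)–(14,19): clear
  midpoint (25/2,16) outside
  → clear
Obstacle 2 [(2,0) (11,3) (6,23)]:
  edge (2,0)–(11,3): clear
  edge (11,3)–(6,23): clear
  edge (6,23)–(2,0): clear
  midpoint (25/2,16) outside
  → clear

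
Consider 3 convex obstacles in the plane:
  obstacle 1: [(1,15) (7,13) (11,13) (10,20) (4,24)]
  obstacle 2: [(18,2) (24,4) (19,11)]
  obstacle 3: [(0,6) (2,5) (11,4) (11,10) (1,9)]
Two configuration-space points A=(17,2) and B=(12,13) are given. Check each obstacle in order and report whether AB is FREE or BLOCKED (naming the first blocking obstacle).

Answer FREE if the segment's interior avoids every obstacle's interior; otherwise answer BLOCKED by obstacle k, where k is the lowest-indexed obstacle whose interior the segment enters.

FREE

Obstacle 1 [(1,15) (7,13) (11,13) (10,20) (4,24)]:
  edge (1,15)–(7,13): clear
  edge (7,13)–(11,13): clear
  edge (11,13)–(10,20): clear
  edge (10,20)–(4,24): clear
  edge (4,24)–(1,15): clear
  midpoint (29/2,15/2) outside
  → clear
Obstacle 2 [(18,2) (24,4) (19,11)]:
  edge (18,2)–(24,4): clear
  edge (24,4)–(19,11): clear
  edge (19,11)–(18,2): clear
  midpoint (29/2,15/2) outside
  → clear
Obstacle 3 [(0,6) (2,5) (11,4) (11,10) (1,9)]:
  edge (0,6)–(2,5): clear
  edge (2,5)–(11,4): clear
  edge (11,4)–(11,10): clear
  edge (11,10)–(1,9): clear
  edge (1,9)–(0,6): clear
  midpoint (29/2,15/2) outside
  → clear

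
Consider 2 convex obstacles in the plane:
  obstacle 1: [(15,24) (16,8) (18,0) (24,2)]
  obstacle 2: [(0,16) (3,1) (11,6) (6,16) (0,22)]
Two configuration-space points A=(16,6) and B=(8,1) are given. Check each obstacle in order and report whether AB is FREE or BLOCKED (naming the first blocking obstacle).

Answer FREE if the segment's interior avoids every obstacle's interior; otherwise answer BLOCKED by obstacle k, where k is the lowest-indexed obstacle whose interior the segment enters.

Obstacle 1 [(15,24) (16,8) (18,0) (24,2)]:
  edge (15,24)–(16,8): clear
  edge (16,8)–(18,0): clear
  edge (18,0)–(24,2): clear
  edge (24,2)–(15,24): clear
  midpoint (12,7/2) outside
  → clear
Obstacle 2 [(0,16) (3,1) (11,6) (6,16) (0,22)]:
  edge (0,16)–(3,1): clear
  edge (3,1)–(11,6): clear
  edge (11,6)–(6,16): clear
  edge (6,16)–(0,22): clear
  edge (0,22)–(0,16): clear
  midpoint (12,7/2) outside
  → clear

FREE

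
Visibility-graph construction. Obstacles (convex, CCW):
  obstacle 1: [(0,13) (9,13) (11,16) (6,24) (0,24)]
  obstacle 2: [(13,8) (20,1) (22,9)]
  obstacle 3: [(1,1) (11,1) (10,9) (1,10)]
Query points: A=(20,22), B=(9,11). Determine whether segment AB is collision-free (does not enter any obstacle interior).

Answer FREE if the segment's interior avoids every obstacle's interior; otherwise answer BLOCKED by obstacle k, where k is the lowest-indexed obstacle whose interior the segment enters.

FREE

Obstacle 1 [(0,13) (9,13) (11,16) (6,24) (0,24)]:
  edge (0,13)–(9,13): clear
  edge (9,13)–(11,16): clear
  edge (11,16)–(6,24): clear
  edge (6,24)–(0,24): clear
  edge (0,24)–(0,13): clear
  midpoint (29/2,33/2) outside
  → clear
Obstacle 2 [(13,8) (20,1) (22,9)]:
  edge (13,8)–(20,1): clear
  edge (20,1)–(22,9): clear
  edge (22,9)–(13,8): clear
  midpoint (29/2,33/2) outside
  → clear
Obstacle 3 [(1,1) (11,1) (10,9) (1,10)]:
  edge (1,1)–(11,1): clear
  edge (11,1)–(10,9): clear
  edge (10,9)–(1,10): clear
  edge (1,10)–(1,1): clear
  midpoint (29/2,33/2) outside
  → clear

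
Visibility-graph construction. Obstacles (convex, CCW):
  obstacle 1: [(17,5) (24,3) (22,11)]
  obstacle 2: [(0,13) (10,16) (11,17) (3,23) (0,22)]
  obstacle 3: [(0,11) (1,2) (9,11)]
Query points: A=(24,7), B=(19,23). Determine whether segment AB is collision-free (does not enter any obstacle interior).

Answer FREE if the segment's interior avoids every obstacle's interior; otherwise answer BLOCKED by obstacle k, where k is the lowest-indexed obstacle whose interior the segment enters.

Obstacle 1 [(17,5) (24,3) (22,11)]:
  edge (17,5)–(24,3): clear
  edge (24,3)–(22,11): clear
  edge (22,11)–(17,5): clear
  midpoint (43/2,15) outside
  → clear
Obstacle 2 [(0,13) (10,16) (11,17) (3,23) (0,22)]:
  edge (0,13)–(10,16): clear
  edge (10,16)–(11,17): clear
  edge (11,17)–(3,23): clear
  edge (3,23)–(0,22): clear
  edge (0,22)–(0,13): clear
  midpoint (43/2,15) outside
  → clear
Obstacle 3 [(0,11) (1,2) (9,11)]:
  edge (0,11)–(1,2): clear
  edge (1,2)–(9,11): clear
  edge (9,11)–(0,11): clear
  midpoint (43/2,15) outside
  → clear

FREE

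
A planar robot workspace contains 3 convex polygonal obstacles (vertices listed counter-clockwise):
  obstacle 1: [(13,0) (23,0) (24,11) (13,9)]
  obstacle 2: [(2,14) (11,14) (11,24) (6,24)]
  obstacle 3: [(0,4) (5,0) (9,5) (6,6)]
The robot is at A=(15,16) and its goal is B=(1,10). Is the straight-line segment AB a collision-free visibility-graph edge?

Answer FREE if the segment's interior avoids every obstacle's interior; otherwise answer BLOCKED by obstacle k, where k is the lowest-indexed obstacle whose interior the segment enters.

Obstacle 1 [(13,0) (23,0) (24,11) (13,9)]:
  edge (13,0)–(23,0): clear
  edge (23,0)–(24,11): clear
  edge (24,11)–(13,9): clear
  edge (13,9)–(13,0): clear
  midpoint (8,13) outside
  → clear
Obstacle 2 [(2,14) (11,14) (11,24) (6,24)]:
  edge (2,14)–(11,14): crosses AB
  edge (11,14)–(11,24): crosses AB
  edge (11,24)–(6,24): clear
  edge (6,24)–(2,14): clear
  → BLOCKED
Obstacle 3 [(0,4) (5,0) (9,5) (6,6)]:
  edge (0,4)–(5,0): clear
  edge (5,0)–(9,5): clear
  edge (9,5)–(6,6): clear
  edge (6,6)–(0,4): clear
  midpoint (8,13) outside
  → clear

BLOCKED by obstacle 2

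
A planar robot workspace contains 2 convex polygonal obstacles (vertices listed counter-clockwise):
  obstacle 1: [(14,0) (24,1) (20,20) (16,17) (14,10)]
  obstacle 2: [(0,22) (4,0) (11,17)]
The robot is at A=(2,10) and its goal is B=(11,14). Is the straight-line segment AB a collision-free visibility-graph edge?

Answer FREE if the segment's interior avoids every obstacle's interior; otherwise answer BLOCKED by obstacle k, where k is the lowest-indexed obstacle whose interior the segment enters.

Obstacle 1 [(14,0) (24,1) (20,20) (16,17) (14,10)]:
  edge (14,0)–(24,1): clear
  edge (24,1)–(20,20): clear
  edge (20,20)–(16,17): clear
  edge (16,17)–(14,10): clear
  edge (14,10)–(14,0): clear
  midpoint (13/2,12) outside
  → clear
Obstacle 2 [(0,22) (4,0) (11,17)]:
  edge (0,22)–(4,0): crosses AB
  edge (4,0)–(11,17): crosses AB
  edge (11,17)–(0,22): clear
  → BLOCKED

BLOCKED by obstacle 2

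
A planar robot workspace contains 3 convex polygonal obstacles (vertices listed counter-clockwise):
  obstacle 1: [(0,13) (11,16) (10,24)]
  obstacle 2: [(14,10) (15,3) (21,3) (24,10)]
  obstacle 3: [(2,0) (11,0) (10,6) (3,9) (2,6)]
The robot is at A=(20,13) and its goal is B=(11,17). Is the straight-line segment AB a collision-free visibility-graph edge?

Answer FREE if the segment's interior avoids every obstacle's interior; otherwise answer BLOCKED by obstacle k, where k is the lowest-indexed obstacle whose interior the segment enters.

FREE

Obstacle 1 [(0,13) (11,16) (10,24)]:
  edge (0,13)–(11,16): clear
  edge (11,16)–(10,24): clear
  edge (10,24)–(0,13): clear
  midpoint (31/2,15) outside
  → clear
Obstacle 2 [(14,10) (15,3) (21,3) (24,10)]:
  edge (14,10)–(15,3): clear
  edge (15,3)–(21,3): clear
  edge (21,3)–(24,10): clear
  edge (24,10)–(14,10): clear
  midpoint (31/2,15) outside
  → clear
Obstacle 3 [(2,0) (11,0) (10,6) (3,9) (2,6)]:
  edge (2,0)–(11,0): clear
  edge (11,0)–(10,6): clear
  edge (10,6)–(3,9): clear
  edge (3,9)–(2,6): clear
  edge (2,6)–(2,0): clear
  midpoint (31/2,15) outside
  → clear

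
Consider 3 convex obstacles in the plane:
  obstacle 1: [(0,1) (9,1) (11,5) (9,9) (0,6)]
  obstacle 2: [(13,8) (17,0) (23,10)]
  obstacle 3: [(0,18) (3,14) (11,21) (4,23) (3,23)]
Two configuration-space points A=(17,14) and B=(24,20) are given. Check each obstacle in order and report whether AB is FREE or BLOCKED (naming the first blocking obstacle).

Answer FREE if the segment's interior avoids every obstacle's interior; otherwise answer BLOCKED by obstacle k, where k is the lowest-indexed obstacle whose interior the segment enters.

Obstacle 1 [(0,1) (9,1) (11,5) (9,9) (0,6)]:
  edge (0,1)–(9,1): clear
  edge (9,1)–(11,5): clear
  edge (11,5)–(9,9): clear
  edge (9,9)–(0,6): clear
  edge (0,6)–(0,1): clear
  midpoint (41/2,17) outside
  → clear
Obstacle 2 [(13,8) (17,0) (23,10)]:
  edge (13,8)–(17,0): clear
  edge (17,0)–(23,10): clear
  edge (23,10)–(13,8): clear
  midpoint (41/2,17) outside
  → clear
Obstacle 3 [(0,18) (3,14) (11,21) (4,23) (3,23)]:
  edge (0,18)–(3,14): clear
  edge (3,14)–(11,21): clear
  edge (11,21)–(4,23): clear
  edge (4,23)–(3,23): clear
  edge (3,23)–(0,18): clear
  midpoint (41/2,17) outside
  → clear

FREE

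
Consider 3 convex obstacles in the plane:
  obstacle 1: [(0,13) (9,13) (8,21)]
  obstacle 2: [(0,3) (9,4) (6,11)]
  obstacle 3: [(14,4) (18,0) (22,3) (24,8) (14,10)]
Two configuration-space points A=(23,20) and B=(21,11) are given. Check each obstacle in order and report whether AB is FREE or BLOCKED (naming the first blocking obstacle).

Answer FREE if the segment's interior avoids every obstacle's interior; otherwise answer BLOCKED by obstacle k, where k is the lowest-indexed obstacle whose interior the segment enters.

Obstacle 1 [(0,13) (9,13) (8,21)]:
  edge (0,13)–(9,13): clear
  edge (9,13)–(8,21): clear
  edge (8,21)–(0,13): clear
  midpoint (22,31/2) outside
  → clear
Obstacle 2 [(0,3) (9,4) (6,11)]:
  edge (0,3)–(9,4): clear
  edge (9,4)–(6,11): clear
  edge (6,11)–(0,3): clear
  midpoint (22,31/2) outside
  → clear
Obstacle 3 [(14,4) (18,0) (22,3) (24,8) (14,10)]:
  edge (14,4)–(18,0): clear
  edge (18,0)–(22,3): clear
  edge (22,3)–(24,8): clear
  edge (24,8)–(14,10): clear
  edge (14,10)–(14,4): clear
  midpoint (22,31/2) outside
  → clear

FREE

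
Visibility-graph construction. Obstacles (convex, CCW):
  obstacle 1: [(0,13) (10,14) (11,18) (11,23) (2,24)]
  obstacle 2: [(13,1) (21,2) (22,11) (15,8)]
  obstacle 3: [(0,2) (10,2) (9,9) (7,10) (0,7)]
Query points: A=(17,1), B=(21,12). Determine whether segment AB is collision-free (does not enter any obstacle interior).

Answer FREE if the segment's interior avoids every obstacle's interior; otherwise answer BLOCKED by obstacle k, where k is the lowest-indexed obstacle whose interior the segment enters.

BLOCKED by obstacle 2

Obstacle 1 [(0,13) (10,14) (11,18) (11,23) (2,24)]:
  edge (0,13)–(10,14): clear
  edge (10,14)–(11,18): clear
  edge (11,18)–(11,23): clear
  edge (11,23)–(2,24): clear
  edge (2,24)–(0,13): clear
  midpoint (19,13/2) outside
  → clear
Obstacle 2 [(13,1) (21,2) (22,11) (15,8)]:
  edge (13,1)–(21,2): crosses AB
  edge (21,2)–(22,11): clear
  edge (22,11)–(15,8): crosses AB
  edge (15,8)–(13,1): clear
  → BLOCKED
Obstacle 3 [(0,2) (10,2) (9,9) (7,10) (0,7)]:
  edge (0,2)–(10,2): clear
  edge (10,2)–(9,9): clear
  edge (9,9)–(7,10): clear
  edge (7,10)–(0,7): clear
  edge (0,7)–(0,2): clear
  midpoint (19,13/2) outside
  → clear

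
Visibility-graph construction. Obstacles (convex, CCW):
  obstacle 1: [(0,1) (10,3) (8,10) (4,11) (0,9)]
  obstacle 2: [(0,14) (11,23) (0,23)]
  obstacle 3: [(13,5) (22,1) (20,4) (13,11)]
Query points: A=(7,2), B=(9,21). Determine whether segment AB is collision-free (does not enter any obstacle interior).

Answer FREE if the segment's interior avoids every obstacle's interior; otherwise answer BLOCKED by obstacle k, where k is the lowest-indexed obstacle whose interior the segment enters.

Obstacle 1 [(0,1) (10,3) (8,10) (4,11) (0,9)]:
  edge (0,1)–(10,3): crosses AB
  edge (10,3)–(8,10): clear
  edge (8,10)–(4,11): crosses AB
  edge (4,11)–(0,9): clear
  edge (0,9)–(0,1): clear
  → BLOCKED
Obstacle 2 [(0,14) (11,23) (0,23)]:
  edge (0,14)–(11,23): clear
  edge (11,23)–(0,23): clear
  edge (0,23)–(0,14): clear
  midpoint (8,23/2) outside
  → clear
Obstacle 3 [(13,5) (22,1) (20,4) (13,11)]:
  edge (13,5)–(22,1): clear
  edge (22,1)–(20,4): clear
  edge (20,4)–(13,11): clear
  edge (13,11)–(13,5): clear
  midpoint (8,23/2) outside
  → clear

BLOCKED by obstacle 1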